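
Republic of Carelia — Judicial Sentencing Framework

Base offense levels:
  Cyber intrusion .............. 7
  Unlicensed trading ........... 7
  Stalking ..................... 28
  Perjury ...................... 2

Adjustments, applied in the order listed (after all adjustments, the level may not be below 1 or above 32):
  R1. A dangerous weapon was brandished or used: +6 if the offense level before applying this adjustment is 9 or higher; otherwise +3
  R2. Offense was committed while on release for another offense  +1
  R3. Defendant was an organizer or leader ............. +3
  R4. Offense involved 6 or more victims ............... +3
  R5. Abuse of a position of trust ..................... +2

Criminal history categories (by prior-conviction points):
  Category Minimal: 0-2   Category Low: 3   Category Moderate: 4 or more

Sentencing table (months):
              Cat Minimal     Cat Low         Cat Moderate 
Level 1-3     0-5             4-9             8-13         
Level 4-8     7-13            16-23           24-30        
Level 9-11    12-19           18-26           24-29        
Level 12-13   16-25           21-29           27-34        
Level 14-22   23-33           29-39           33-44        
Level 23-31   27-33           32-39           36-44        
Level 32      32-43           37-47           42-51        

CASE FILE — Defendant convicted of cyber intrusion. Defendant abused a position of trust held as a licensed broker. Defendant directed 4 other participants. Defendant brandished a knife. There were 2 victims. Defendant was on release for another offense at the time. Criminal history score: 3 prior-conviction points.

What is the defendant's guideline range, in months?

Base offense level for cyber intrusion: 7.
R1 applies (level before this adjustment is 7 < 9, so +3): 7 + 3 = 10.
R2 applies: 10 + 1 = 11.
R3 applies: 11 + 3 = 14.
R4 does not apply.
R5 applies: 14 + 2 = 16.
Final offense level: 16.
Criminal history: 3 prior points → Category Low (3).
Level 16 falls in the 14-22 band.
Grid: Level 14-22 × Category Low = 29-39 months.

29-39 months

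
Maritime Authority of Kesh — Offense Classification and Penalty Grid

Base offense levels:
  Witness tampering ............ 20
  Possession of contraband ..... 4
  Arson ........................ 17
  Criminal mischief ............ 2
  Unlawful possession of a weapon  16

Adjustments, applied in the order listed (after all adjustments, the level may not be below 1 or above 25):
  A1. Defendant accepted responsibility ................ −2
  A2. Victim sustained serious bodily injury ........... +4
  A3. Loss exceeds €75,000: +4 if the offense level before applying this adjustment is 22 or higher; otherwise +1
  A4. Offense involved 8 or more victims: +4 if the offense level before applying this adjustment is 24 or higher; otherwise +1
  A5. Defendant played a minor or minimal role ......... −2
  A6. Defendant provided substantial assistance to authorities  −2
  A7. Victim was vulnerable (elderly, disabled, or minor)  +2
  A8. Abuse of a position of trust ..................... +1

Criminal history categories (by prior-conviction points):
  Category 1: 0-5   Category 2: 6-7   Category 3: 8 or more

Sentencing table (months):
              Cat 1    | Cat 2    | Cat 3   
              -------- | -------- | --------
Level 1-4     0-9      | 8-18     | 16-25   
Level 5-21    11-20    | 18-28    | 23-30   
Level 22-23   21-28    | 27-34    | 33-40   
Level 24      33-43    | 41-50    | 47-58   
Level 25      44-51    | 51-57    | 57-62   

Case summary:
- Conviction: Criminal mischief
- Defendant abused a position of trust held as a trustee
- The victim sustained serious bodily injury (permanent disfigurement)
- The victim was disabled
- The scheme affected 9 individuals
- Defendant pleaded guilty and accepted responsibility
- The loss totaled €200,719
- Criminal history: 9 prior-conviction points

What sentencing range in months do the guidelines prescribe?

Base offense level for criminal mischief: 2.
A1 applies: 2 − 2 = 0.
A2 applies: 0 + 4 = 4.
A3 applies (level before this adjustment is 4 < 22, so +1): 4 + 1 = 5.
A4 applies (level before this adjustment is 5 < 24, so +1): 5 + 1 = 6.
A5 does not apply.
A7 applies: 6 + 2 = 8.
A8 applies: 8 + 1 = 9.
Final offense level: 9.
Criminal history: 9 prior points → Category 3 (8+).
Level 9 falls in the 5-21 band.
Grid: Level 5-21 × Category 3 = 23-30 months.

23-30 months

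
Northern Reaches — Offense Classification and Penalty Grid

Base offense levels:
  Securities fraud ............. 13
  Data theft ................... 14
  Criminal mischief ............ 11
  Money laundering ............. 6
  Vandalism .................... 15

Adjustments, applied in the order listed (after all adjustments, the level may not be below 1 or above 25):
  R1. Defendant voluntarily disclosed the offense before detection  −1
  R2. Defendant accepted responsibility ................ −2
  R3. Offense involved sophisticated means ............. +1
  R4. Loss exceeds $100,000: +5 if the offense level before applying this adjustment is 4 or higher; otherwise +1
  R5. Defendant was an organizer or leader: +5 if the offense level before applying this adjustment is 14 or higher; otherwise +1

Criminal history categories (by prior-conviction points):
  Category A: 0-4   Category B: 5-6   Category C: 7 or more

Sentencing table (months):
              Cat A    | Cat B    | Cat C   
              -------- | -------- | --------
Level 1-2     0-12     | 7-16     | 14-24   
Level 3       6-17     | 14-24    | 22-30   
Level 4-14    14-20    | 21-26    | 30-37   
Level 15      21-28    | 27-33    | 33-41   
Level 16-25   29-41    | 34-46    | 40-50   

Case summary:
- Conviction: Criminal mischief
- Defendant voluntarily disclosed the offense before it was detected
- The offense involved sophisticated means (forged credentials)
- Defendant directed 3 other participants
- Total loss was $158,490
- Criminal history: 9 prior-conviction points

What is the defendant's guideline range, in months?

40-50 months

Base offense level for criminal mischief: 11.
R1 applies: 11 − 1 = 10.
R2 does not apply.
R3 applies: 10 + 1 = 11.
R4 applies (level before this adjustment is 11 ≥ 4, so +5): 11 + 5 = 16.
R5 applies (level before this adjustment is 16 ≥ 14, so +5): 16 + 5 = 21.
Final offense level: 21.
Criminal history: 9 prior points → Category C (7+).
Level 21 falls in the 16-25 band.
Grid: Level 16-25 × Category C = 40-50 months.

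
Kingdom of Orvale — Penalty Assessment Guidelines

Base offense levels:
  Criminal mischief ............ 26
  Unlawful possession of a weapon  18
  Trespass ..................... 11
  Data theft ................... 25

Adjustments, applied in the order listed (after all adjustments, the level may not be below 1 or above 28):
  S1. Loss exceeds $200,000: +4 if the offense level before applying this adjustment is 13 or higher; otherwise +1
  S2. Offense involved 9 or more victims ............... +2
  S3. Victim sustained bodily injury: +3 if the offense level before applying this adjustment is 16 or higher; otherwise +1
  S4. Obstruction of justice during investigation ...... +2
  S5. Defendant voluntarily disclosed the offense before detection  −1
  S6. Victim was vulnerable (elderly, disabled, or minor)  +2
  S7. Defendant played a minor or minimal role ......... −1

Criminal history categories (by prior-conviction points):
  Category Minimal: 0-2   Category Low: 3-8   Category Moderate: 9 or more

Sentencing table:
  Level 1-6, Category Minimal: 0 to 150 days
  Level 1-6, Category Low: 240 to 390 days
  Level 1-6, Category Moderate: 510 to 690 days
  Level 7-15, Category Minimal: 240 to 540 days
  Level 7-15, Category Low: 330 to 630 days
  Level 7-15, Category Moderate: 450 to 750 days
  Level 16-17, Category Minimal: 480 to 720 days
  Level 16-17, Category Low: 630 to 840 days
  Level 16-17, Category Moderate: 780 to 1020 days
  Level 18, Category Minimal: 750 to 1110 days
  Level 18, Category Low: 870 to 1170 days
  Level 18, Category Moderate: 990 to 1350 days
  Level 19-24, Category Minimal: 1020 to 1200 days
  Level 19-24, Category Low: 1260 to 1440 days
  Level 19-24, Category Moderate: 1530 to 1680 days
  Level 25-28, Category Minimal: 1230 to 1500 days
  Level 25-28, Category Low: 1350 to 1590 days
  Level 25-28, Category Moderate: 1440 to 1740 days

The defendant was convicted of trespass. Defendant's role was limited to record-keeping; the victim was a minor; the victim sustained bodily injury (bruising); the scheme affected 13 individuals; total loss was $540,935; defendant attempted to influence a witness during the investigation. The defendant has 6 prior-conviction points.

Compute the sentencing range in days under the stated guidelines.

Base offense level for trespass: 11.
S1 applies (level before this adjustment is 11 < 13, so +1): 11 + 1 = 12.
S2 applies: 12 + 2 = 14.
S3 applies (level before this adjustment is 14 < 16, so +1): 14 + 1 = 15.
S4 applies: 15 + 2 = 17.
S6 applies: 17 + 2 = 19.
S7 applies: 19 − 1 = 18.
Final offense level: 18.
Criminal history: 6 prior points → Category Low (3-8).
Level 18 falls in the 18 band.
Grid: Level 18 × Category Low = 870-1170 days.

870-1170 days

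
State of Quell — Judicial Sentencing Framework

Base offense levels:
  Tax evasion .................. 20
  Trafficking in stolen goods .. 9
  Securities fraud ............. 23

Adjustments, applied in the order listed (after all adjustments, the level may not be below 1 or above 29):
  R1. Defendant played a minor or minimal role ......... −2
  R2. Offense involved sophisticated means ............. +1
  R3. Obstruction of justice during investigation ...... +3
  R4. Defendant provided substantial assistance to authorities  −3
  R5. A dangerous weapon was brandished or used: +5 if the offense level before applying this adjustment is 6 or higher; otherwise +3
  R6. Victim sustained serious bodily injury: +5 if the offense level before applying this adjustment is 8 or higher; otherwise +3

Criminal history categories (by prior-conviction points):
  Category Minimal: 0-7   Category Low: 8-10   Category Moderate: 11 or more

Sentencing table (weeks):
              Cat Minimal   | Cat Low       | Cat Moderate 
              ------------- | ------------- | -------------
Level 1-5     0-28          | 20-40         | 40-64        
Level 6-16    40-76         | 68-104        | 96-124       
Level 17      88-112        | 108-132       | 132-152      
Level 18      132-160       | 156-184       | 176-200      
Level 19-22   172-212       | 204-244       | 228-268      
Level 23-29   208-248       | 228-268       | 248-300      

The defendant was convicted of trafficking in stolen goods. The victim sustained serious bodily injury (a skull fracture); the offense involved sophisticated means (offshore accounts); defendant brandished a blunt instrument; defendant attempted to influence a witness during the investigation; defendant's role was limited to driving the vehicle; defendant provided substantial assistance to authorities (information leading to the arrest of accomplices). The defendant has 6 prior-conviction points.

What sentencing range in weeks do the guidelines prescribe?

Base offense level for trafficking in stolen goods: 9.
R1 applies: 9 − 2 = 7.
R2 applies: 7 + 1 = 8.
R3 applies: 8 + 3 = 11.
R4 applies: 11 − 3 = 8.
R5 applies (level before this adjustment is 8 ≥ 6, so +5): 8 + 5 = 13.
R6 applies (level before this adjustment is 13 ≥ 8, so +5): 13 + 5 = 18.
Final offense level: 18.
Criminal history: 6 prior points → Category Minimal (0-7).
Level 18 falls in the 18 band.
Grid: Level 18 × Category Minimal = 132-160 weeks.

132-160 weeks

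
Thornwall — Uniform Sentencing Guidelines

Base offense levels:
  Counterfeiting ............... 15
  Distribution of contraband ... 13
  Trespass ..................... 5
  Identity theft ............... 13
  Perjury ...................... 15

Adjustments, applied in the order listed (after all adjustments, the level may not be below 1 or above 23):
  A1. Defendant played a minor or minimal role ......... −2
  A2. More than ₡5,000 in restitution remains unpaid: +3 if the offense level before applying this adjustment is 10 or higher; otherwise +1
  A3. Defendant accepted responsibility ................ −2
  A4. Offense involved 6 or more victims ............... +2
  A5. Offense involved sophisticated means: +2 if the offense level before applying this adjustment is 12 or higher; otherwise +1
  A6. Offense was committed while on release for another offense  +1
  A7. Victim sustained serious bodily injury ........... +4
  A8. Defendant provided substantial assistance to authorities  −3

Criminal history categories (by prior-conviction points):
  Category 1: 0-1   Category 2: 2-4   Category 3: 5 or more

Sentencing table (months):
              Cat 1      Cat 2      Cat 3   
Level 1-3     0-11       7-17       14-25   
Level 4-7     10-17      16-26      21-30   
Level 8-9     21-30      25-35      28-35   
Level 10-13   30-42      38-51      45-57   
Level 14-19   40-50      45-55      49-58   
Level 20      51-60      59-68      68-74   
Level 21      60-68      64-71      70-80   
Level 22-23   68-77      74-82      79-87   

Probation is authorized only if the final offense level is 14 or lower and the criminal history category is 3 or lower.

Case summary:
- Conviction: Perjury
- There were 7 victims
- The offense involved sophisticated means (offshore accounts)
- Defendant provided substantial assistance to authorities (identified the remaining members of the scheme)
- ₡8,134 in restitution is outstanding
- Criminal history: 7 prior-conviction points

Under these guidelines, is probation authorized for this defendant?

No

Base offense level for perjury: 15.
A2 applies (level before this adjustment is 15 ≥ 10, so +3): 15 + 3 = 18.
A3 does not apply.
A4 applies: 18 + 2 = 20.
A5 applies (level before this adjustment is 20 ≥ 12, so +2): 20 + 2 = 22.
A6 does not apply.
A7 does not apply.
A8 applies: 22 − 3 = 19.
Final offense level: 19.
Criminal history: 7 prior points → Category 3 (5+).
Level 19 falls in the 14-19 band.
Grid: Level 14-19 × Category 3 = 49-58 months.
Probation check: level 19 > 14 and category 3 ≤ 3 → not eligible.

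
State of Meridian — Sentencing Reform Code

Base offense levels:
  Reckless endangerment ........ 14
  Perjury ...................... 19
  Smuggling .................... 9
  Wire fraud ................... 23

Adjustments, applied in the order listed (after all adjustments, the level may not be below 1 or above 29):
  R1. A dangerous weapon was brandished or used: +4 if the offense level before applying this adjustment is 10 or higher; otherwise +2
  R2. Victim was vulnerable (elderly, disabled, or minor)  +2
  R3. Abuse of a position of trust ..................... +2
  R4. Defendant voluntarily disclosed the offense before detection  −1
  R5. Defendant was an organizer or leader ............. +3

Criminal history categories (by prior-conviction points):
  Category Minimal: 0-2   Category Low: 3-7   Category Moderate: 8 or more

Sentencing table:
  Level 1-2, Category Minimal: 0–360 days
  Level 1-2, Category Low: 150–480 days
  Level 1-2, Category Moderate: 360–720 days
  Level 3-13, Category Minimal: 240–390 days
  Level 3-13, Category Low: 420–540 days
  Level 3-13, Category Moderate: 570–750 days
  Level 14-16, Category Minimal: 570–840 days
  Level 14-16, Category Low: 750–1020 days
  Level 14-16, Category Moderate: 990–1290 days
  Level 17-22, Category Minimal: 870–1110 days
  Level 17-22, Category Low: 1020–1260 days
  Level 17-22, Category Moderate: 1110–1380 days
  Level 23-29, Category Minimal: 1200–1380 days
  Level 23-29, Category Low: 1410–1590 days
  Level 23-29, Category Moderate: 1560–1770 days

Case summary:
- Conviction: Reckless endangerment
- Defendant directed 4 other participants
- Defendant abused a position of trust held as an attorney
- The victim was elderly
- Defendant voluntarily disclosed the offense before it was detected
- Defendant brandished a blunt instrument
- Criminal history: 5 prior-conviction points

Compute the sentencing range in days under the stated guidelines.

Base offense level for reckless endangerment: 14.
R1 applies (level before this adjustment is 14 ≥ 10, so +4): 14 + 4 = 18.
R2 applies: 18 + 2 = 20.
R3 applies: 20 + 2 = 22.
R4 applies: 22 − 1 = 21.
R5 applies: 21 + 3 = 24.
Final offense level: 24.
Criminal history: 5 prior points → Category Low (3-7).
Level 24 falls in the 23-29 band.
Grid: Level 23-29 × Category Low = 1410-1590 days.

1410-1590 days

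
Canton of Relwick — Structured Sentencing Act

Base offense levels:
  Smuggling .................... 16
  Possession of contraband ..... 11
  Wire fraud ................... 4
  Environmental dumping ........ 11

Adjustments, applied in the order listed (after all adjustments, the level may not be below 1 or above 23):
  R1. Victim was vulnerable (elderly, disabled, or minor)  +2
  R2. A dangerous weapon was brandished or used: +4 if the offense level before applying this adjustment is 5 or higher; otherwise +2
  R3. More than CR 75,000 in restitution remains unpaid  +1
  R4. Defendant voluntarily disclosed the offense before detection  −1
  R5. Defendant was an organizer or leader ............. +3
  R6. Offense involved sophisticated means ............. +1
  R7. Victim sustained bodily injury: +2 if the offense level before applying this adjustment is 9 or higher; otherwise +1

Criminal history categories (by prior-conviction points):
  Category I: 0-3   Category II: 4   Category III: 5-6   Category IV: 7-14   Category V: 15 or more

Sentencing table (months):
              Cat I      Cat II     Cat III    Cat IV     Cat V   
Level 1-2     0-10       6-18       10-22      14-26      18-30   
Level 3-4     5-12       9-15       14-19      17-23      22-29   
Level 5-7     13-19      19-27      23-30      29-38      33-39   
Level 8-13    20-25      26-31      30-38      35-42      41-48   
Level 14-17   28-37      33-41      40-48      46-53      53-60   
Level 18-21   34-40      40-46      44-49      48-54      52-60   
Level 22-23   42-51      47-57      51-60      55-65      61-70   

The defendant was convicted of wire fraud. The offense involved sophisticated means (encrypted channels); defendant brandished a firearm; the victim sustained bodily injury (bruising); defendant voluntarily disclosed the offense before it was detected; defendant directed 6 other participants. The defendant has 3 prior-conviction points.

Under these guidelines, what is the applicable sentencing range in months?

Base offense level for wire fraud: 4.
R1 does not apply.
R2 applies (level before this adjustment is 4 < 5, so +2): 4 + 2 = 6.
R4 applies: 6 − 1 = 5.
R5 applies: 5 + 3 = 8.
R6 applies: 8 + 1 = 9.
R7 applies (level before this adjustment is 9 ≥ 9, so +2): 9 + 2 = 11.
Final offense level: 11.
Criminal history: 3 prior points → Category I (0-3).
Level 11 falls in the 8-13 band.
Grid: Level 8-13 × Category I = 20-25 months.

20-25 months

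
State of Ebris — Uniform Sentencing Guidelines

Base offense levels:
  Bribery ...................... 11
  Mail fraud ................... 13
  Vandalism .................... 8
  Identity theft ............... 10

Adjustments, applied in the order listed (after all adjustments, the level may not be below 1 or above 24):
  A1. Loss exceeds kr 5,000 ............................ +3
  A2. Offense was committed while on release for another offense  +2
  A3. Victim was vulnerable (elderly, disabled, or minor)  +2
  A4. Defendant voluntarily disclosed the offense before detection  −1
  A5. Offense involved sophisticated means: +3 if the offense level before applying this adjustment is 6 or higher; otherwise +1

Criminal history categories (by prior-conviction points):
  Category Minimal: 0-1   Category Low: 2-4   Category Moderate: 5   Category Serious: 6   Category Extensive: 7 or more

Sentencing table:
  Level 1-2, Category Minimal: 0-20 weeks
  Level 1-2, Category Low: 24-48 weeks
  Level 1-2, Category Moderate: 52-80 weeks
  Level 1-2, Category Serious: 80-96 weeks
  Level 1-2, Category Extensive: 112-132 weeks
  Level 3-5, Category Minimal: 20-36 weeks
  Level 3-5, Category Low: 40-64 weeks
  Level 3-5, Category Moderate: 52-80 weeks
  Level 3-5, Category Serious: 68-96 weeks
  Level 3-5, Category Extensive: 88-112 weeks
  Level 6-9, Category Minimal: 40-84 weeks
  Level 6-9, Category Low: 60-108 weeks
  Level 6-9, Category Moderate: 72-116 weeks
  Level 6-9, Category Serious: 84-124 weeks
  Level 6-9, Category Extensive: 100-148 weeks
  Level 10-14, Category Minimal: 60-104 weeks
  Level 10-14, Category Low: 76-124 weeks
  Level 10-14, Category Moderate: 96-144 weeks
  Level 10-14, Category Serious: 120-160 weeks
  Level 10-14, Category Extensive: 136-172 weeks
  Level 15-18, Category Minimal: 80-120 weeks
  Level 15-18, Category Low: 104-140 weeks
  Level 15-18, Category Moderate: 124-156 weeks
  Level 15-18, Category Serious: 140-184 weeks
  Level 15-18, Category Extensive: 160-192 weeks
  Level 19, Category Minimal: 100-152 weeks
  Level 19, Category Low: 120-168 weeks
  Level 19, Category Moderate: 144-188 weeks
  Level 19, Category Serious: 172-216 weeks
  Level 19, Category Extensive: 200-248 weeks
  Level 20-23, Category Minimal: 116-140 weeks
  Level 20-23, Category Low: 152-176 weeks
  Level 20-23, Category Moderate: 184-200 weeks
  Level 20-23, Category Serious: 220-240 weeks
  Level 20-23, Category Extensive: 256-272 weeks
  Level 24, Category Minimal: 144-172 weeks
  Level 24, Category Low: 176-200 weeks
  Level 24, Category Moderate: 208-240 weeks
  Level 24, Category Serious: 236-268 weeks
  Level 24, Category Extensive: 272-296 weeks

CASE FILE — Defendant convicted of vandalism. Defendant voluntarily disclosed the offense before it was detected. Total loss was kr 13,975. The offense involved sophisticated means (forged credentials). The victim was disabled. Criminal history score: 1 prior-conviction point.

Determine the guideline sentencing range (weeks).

80-120 weeks

Base offense level for vandalism: 8.
A1 applies: 8 + 3 = 11.
A3 applies: 11 + 2 = 13.
A4 applies: 13 − 1 = 12.
A5 applies (level before this adjustment is 12 ≥ 6, so +3): 12 + 3 = 15.
Final offense level: 15.
Criminal history: 1 prior point → Category Minimal (0-1).
Level 15 falls in the 15-18 band.
Grid: Level 15-18 × Category Minimal = 80-120 weeks.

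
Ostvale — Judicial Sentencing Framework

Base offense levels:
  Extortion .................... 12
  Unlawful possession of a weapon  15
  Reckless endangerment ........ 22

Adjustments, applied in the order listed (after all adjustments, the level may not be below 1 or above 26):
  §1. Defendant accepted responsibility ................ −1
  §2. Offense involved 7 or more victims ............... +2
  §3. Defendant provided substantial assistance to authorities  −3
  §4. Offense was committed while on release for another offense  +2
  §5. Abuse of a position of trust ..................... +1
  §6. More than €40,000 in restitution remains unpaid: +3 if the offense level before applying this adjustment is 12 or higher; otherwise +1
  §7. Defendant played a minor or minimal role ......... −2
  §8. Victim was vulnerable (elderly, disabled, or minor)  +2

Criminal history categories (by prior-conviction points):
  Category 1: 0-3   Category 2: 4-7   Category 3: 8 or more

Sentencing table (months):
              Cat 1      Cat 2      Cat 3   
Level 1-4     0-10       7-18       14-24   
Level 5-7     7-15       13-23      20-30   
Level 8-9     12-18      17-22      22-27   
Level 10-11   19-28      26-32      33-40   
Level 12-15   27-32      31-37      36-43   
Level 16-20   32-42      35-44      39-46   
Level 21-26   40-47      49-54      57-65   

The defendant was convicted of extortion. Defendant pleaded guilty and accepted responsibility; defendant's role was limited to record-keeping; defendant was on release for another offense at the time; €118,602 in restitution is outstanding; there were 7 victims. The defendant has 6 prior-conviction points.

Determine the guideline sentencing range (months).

Base offense level for extortion: 12.
§1 applies: 12 − 1 = 11.
§2 applies: 11 + 2 = 13.
§3 does not apply.
§4 applies: 13 + 2 = 15.
§5 does not apply.
§6 applies (level before this adjustment is 15 ≥ 12, so +3): 15 + 3 = 18.
§7 applies: 18 − 2 = 16.
§8 does not apply.
Final offense level: 16.
Criminal history: 6 prior points → Category 2 (4-7).
Level 16 falls in the 16-20 band.
Grid: Level 16-20 × Category 2 = 35-44 months.

35-44 months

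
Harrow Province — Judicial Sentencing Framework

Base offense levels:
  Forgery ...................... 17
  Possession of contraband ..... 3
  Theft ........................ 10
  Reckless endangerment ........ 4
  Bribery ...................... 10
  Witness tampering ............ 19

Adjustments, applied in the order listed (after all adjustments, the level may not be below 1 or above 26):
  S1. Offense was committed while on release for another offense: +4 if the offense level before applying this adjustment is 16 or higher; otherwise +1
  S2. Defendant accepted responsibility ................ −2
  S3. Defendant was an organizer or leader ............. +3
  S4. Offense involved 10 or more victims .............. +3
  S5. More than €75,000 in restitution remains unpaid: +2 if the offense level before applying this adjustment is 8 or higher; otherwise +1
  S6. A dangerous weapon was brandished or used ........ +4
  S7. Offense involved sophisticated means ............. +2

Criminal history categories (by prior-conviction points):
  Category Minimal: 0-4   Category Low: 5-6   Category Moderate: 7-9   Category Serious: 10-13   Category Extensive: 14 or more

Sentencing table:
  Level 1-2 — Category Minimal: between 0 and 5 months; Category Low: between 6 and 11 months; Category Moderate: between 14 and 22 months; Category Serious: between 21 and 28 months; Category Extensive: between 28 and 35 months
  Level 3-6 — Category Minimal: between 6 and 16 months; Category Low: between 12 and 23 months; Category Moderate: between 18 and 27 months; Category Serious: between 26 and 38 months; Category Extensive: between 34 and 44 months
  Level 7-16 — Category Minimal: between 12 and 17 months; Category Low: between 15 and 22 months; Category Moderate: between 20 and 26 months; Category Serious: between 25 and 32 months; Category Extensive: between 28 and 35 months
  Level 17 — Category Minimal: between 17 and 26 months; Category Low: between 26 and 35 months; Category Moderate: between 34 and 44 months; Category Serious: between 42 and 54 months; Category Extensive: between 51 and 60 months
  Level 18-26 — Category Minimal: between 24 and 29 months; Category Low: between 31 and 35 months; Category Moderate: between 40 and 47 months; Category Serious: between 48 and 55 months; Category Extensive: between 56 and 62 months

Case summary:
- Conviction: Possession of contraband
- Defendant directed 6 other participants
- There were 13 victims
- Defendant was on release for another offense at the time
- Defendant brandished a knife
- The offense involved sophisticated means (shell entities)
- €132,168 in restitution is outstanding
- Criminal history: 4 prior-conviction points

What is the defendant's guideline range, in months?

Base offense level for possession of contraband: 3.
S1 applies (level before this adjustment is 3 < 16, so +1): 3 + 1 = 4.
S2 does not apply.
S3 applies: 4 + 3 = 7.
S4 applies: 7 + 3 = 10.
S5 applies (level before this adjustment is 10 ≥ 8, so +2): 10 + 2 = 12.
S6 applies: 12 + 4 = 16.
S7 applies: 16 + 2 = 18.
Final offense level: 18.
Criminal history: 4 prior points → Category Minimal (0-4).
Level 18 falls in the 18-26 band.
Grid: Level 18-26 × Category Minimal = 24-29 months.

24-29 months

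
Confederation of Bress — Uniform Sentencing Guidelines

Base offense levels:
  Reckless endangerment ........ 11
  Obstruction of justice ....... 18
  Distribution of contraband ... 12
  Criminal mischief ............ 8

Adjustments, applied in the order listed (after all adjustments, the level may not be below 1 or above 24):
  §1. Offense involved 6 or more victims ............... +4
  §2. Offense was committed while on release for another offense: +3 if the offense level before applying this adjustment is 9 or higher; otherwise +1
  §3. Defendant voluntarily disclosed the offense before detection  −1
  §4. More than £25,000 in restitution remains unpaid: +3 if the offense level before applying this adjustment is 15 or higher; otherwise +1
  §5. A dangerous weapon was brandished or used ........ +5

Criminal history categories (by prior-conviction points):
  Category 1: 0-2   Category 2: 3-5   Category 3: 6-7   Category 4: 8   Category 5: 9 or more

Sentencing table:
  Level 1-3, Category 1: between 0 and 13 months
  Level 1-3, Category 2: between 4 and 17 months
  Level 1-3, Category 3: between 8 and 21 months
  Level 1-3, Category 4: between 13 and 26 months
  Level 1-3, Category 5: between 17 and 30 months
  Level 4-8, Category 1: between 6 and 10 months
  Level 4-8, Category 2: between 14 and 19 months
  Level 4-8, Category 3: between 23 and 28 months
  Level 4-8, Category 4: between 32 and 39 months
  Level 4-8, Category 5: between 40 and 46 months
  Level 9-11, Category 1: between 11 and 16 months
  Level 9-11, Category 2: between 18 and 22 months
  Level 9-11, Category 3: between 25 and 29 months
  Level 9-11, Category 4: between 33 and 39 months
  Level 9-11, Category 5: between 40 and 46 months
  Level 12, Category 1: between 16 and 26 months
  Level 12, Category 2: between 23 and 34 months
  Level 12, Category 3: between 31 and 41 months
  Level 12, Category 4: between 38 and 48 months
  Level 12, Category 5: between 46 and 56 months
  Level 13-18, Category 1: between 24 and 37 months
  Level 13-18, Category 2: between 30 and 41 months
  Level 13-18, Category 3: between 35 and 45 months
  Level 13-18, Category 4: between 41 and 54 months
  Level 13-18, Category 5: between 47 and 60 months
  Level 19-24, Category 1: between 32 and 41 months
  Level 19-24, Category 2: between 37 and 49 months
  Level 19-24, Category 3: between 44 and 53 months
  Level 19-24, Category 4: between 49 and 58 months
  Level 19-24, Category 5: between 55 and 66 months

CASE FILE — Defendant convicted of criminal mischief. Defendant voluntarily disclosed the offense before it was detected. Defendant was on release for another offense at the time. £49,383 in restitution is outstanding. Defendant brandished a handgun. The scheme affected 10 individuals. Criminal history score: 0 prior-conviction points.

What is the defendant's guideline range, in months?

Base offense level for criminal mischief: 8.
§1 applies: 8 + 4 = 12.
§2 applies (level before this adjustment is 12 ≥ 9, so +3): 12 + 3 = 15.
§3 applies: 15 − 1 = 14.
§4 applies (level before this adjustment is 14 < 15, so +1): 14 + 1 = 15.
§5 applies: 15 + 5 = 20.
Final offense level: 20.
Criminal history: 0 prior points → Category 1 (0-2).
Level 20 falls in the 19-24 band.
Grid: Level 19-24 × Category 1 = 32-41 months.

32-41 months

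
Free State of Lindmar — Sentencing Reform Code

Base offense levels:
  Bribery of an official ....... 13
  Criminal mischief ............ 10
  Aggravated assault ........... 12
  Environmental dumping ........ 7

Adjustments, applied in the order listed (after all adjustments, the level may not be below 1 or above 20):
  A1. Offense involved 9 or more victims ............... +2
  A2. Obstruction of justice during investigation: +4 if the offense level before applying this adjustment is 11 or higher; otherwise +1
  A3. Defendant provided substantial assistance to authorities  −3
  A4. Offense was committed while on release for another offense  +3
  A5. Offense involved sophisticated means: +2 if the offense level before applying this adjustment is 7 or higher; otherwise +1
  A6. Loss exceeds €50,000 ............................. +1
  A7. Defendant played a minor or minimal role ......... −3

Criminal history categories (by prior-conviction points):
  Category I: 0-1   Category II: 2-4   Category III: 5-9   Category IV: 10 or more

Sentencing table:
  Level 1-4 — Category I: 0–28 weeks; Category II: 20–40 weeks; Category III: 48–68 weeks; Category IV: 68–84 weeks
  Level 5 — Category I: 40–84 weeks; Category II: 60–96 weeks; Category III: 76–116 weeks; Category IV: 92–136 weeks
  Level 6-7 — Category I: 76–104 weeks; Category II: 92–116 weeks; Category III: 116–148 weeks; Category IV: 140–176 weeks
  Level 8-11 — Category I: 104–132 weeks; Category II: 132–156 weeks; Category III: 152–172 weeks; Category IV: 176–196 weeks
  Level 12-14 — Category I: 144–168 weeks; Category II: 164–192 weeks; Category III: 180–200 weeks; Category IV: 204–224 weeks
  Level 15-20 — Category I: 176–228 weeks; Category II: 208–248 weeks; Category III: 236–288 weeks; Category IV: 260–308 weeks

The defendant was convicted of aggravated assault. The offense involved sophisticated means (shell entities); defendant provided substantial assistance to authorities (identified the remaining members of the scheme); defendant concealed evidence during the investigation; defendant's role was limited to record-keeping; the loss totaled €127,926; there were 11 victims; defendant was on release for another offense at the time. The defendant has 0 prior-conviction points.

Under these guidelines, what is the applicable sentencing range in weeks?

Base offense level for aggravated assault: 12.
A1 applies: 12 + 2 = 14.
A2 applies (level before this adjustment is 14 ≥ 11, so +4): 14 + 4 = 18.
A3 applies: 18 − 3 = 15.
A4 applies: 15 + 3 = 18.
A5 applies (level before this adjustment is 18 ≥ 7, so +2): 18 + 2 = 20.
A6 applies: 20 + 1 = 21.
A7 applies: 21 − 3 = 18.
Final offense level: 18.
Criminal history: 0 prior points → Category I (0-1).
Level 18 falls in the 15-20 band.
Grid: Level 15-20 × Category I = 176-228 weeks.

176-228 weeks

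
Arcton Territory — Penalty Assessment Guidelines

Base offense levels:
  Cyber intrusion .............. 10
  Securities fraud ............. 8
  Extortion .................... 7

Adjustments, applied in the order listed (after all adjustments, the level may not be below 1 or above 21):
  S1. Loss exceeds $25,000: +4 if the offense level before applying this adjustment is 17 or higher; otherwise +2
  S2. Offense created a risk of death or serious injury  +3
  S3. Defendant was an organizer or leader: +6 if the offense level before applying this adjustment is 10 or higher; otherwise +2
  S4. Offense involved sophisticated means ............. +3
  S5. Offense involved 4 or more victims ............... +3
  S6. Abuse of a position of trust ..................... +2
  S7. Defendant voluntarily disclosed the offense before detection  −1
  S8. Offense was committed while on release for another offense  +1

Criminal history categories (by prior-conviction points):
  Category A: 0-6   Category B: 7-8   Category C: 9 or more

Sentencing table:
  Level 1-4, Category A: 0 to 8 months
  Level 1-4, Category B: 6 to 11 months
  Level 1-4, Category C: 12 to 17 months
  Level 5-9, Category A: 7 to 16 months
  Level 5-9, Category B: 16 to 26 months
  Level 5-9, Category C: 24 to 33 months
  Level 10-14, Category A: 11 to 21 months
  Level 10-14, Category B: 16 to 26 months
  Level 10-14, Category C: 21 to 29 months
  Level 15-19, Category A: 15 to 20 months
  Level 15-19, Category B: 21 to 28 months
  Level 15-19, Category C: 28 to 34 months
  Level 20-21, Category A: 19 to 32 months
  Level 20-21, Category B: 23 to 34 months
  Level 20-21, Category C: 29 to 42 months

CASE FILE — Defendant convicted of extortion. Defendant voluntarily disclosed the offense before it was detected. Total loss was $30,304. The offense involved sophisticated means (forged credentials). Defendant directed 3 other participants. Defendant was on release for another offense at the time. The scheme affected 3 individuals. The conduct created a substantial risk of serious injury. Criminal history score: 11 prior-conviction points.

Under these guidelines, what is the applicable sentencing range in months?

Base offense level for extortion: 7.
S1 applies (level before this adjustment is 7 < 17, so +2): 7 + 2 = 9.
S2 applies: 9 + 3 = 12.
S3 applies (level before this adjustment is 12 ≥ 10, so +6): 12 + 6 = 18.
S4 applies: 18 + 3 = 21.
S5 does not apply.
S6 does not apply.
S7 applies: 21 − 1 = 20.
S8 applies: 20 + 1 = 21.
Final offense level: 21.
Criminal history: 11 prior points → Category C (9+).
Level 21 falls in the 20-21 band.
Grid: Level 20-21 × Category C = 29-42 months.

29-42 months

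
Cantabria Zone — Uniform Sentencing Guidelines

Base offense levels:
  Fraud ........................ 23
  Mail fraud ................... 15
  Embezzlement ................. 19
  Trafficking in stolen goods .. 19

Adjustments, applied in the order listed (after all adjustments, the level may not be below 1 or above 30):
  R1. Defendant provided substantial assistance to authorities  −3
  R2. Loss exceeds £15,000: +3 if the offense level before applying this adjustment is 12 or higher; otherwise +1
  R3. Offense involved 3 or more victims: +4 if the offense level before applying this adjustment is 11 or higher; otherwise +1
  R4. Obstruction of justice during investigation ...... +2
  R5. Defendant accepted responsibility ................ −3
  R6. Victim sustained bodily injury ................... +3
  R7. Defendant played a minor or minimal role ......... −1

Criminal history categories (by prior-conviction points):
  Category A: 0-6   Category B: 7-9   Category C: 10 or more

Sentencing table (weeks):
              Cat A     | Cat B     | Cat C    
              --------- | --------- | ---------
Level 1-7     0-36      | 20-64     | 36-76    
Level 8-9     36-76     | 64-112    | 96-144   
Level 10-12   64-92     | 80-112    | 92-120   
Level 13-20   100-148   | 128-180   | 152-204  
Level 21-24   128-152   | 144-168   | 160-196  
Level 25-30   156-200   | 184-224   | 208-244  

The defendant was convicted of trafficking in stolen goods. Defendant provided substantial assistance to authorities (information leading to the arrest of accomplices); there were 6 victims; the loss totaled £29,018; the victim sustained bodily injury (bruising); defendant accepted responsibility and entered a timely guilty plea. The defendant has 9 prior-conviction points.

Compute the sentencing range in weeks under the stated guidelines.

Base offense level for trafficking in stolen goods: 19.
R1 applies: 19 − 3 = 16.
R2 applies (level before this adjustment is 16 ≥ 12, so +3): 16 + 3 = 19.
R3 applies (level before this adjustment is 19 ≥ 11, so +4): 19 + 4 = 23.
R5 applies: 23 − 3 = 20.
R6 applies: 20 + 3 = 23.
Final offense level: 23.
Criminal history: 9 prior points → Category B (7-9).
Level 23 falls in the 21-24 band.
Grid: Level 21-24 × Category B = 144-168 weeks.

144-168 weeks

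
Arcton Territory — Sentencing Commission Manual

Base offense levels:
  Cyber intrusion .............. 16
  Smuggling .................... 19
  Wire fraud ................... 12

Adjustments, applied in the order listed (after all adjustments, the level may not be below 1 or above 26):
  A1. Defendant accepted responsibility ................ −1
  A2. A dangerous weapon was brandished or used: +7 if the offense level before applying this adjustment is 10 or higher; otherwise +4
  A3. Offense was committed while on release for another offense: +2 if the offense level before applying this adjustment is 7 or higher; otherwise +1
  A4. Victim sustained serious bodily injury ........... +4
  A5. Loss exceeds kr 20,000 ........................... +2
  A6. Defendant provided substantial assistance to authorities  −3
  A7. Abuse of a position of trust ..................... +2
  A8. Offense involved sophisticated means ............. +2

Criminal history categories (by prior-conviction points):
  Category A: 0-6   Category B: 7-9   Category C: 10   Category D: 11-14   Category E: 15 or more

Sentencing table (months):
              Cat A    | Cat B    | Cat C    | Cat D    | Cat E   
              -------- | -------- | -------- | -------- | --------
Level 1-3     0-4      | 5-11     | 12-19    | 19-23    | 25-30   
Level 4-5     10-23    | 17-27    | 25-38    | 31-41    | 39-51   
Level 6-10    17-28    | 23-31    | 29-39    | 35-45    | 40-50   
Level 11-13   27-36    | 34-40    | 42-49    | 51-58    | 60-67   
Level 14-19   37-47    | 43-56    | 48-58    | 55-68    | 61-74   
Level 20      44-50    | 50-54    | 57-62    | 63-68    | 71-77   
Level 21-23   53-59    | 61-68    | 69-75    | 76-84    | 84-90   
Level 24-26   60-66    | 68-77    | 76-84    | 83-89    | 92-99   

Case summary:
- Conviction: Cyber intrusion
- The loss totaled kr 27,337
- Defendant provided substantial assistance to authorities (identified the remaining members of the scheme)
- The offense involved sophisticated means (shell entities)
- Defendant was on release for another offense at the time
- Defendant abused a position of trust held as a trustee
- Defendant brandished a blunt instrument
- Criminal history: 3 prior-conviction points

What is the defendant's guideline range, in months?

Base offense level for cyber intrusion: 16.
A1 does not apply.
A2 applies (level before this adjustment is 16 ≥ 10, so +7): 16 + 7 = 23.
A3 applies (level before this adjustment is 23 ≥ 7, so +2): 23 + 2 = 25.
A4 does not apply.
A5 applies: 25 + 2 = 27.
A6 applies: 27 − 3 = 24.
A7 applies: 24 + 2 = 26.
A8 applies: 26 + 2 = 28.
Level 28 exceeds the maximum of 26; capped at 26.
Final offense level: 26.
Criminal history: 3 prior points → Category A (0-6).
Level 26 falls in the 24-26 band.
Grid: Level 24-26 × Category A = 60-66 months.

60-66 months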